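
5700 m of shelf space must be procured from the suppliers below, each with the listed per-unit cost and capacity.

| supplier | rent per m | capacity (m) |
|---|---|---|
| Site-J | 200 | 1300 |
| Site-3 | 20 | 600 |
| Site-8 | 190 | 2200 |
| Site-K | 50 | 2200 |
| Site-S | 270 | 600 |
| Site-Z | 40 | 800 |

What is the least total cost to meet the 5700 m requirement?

553000

Use suppliers in increasing cost order.
Site-3 (20): use full 600 — 5100 m to go.
Site-Z at 40: take all 800 m — 4300 still needed.
Take 2200 from Site-K at 50 — need 2100 more.
Site-8 (190): take the remaining 2100 — done.
Site-J, Site-S: unused.
Cost = 600×20 + 800×40 + 2200×50 + 2100×190 = 553000.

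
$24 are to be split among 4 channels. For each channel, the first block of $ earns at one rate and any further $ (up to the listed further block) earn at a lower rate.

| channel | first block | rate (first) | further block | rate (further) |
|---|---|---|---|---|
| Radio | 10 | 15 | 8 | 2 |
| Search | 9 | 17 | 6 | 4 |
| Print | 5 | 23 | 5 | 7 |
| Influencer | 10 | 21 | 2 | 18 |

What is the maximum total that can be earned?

480

Rank every tier by rate: Print/tier1 23 > Influencer/tier1 21 > Influencer/tier2 18 > Search/tier1 17 > Radio/tier1 15 > Print/tier2 7 > Search/tier2 4 > Radio/tier2 2.
Print/tier1 (23): +5 ; 19 left.
Influencer tier1 at 21: fill all 10 ; 9 left.
Influencer/tier2 (18): +2 ; 7 left.
Search/tier1: +7 of 9 at 17; pool empty.
Total = 23×5 + 21×10 + 18×2 + 17×7 = 480.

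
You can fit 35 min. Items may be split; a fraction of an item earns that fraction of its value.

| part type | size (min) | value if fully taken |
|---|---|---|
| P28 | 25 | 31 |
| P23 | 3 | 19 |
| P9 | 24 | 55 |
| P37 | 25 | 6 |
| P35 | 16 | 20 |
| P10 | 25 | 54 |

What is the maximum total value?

91.28

Best value per unit of size first: P23 19/3≈6.33, P9 55/24≈2.29, P10 54/25≈2.16, P35 20/16≈1.25, P28 31/25≈1.24, P37 6/25≈0.24.
All 3 min of P23 fit (value 19) — 32 remain.
P9: take in full, 24 min for value 55 — 8 left.
Fill the last 8 min with part of P10: 8/25 of it earns 17.28.
Total value = 91.28.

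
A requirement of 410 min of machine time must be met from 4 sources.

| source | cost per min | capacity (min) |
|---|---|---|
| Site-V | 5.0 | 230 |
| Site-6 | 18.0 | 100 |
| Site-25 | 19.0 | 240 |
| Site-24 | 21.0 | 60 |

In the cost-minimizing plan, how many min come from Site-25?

Use sources in increasing cost order.
Site-V at 5.0: take all 230 min ; 180 still needed.
Site-6 at 18.0: take all 100 min ; 80 still needed.
Site-25 at 19.0: take 80 of its 240 ; requirement met.
Site-24: unused.

80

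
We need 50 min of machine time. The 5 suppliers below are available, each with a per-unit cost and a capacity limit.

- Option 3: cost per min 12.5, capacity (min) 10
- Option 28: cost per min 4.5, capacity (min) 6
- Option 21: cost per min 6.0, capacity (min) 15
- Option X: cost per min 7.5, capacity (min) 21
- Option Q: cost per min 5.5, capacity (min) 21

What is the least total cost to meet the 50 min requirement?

292.5

Use suppliers in increasing cost order.
Option 28 (4.5): use full 6 ; 44 min to go.
Option Q (5.5): use full 21 ; 23 min to go.
Option 21 at 6.0: take all 15 min ; 8 still needed.
Option X (7.5): take the remaining 8 ; done.
Option 3: unused.
Cost = 6×4.5 + 21×5.5 + 15×6.0 + 8×7.5 = 292.5.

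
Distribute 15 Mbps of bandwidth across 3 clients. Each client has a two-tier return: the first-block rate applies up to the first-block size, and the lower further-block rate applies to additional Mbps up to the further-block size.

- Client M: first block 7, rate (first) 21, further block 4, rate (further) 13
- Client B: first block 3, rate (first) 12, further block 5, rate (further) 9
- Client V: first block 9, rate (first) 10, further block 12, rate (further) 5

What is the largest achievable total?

Treat each block as its own option and order by rate: Client M/T1 21 > Client M/T2 13 > Client B/T1 12 > Client V/T1 10 > Client B/T2 9 > Client V/T2 5.
Client M/T1 (21): +7 — 8 left.
Client M T2 at 13: fill all 4 — 4 left.
Fill Client B T1 block (3 at 12) — 1 left.
Client V/T1: +1 of 9 at 10; pool empty.
Total = 21×7 + 13×4 + 12×3 + 10×1 = 245.

245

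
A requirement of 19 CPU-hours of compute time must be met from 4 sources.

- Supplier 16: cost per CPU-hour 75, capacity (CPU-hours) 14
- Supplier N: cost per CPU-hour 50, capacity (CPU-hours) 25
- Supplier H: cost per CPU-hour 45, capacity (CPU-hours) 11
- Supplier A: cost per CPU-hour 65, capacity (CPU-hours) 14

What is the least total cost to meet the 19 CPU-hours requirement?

Use sources in increasing cost order.
Supplier H at 45: take all 11 CPU-hours → 8 still needed.
Take 8 from Supplier N at 50 to finish.
Supplier A, Supplier 16: unused.
Cost = 11×45 + 8×50 = 895.

895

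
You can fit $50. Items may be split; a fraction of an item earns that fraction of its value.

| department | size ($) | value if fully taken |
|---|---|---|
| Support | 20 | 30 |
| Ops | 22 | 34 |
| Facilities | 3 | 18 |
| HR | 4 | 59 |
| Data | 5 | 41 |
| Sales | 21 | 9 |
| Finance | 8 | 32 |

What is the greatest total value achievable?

Best value per unit of size first: HR 59/4≈14.8, Data 41/5≈8.2, Facilities 18/3≈6, Finance 32/8≈4, Ops 34/22≈1.55, Support 30/20≈1.5, Sales 9/21≈0.429.
HR: take in full, 4 $ for value 59 ; 46 left.
Take all of Data (5 $, value 41) ; 41 $ left.
All 3 $ of Facilities fit (value 18) ; 38 remain.
All 8 $ of Finance fit (value 32) ; 30 remain.
Ops: take in full, 22 $ for value 34 ; 8 left.
8 $ left: a 8/20 share of Support gives 30×8/20 = 12.
Total value = 196.

196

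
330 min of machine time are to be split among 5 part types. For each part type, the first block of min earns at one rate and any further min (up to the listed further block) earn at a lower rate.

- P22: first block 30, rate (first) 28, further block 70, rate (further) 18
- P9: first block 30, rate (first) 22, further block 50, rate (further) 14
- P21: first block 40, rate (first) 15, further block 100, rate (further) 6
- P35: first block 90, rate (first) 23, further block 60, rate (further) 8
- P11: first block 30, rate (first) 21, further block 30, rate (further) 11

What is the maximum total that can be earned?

Order all 10 blocks by rate: P22/first 28 > P35/first 23 > P9/first 22 > P11/first 21 > P22/second 18 > P21/first 15 > P9/second 14 > P11/second 11 > P35/second 8 > P21/second 6.
Fill P22 first block (30 at 28) ; 300 left.
Fill P35 first block (90 at 23) ; 210 left.
Fill P9 first block (30 at 22) ; 180 left.
P11 first at 21: fill all 30 ; 150 left.
Fill P22 second block (70 at 18) ; 80 left.
P21/first (15): +40 ; 40 left.
P9/second: +40 of 50 at 14; pool empty.
Total = 28×30 + 23×90 + 22×30 + 21×30 + 18×70 + 15×40 + 14×40 = 6620.

6620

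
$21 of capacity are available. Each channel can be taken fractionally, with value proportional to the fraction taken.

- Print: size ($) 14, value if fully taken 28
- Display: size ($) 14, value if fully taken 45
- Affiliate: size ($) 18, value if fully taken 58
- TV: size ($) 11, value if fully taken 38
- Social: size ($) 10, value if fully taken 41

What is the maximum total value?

Sort by value density: Social 41/10≈4.1, TV 38/11≈3.45, Affiliate 58/18≈3.22, Display 45/14≈3.21, Print 28/14≈2.
All 10 $ of Social fit (value 41) → 11 remain.
All 11 $ of TV fit (value 38) → 0 remain.
Total value = 79.

79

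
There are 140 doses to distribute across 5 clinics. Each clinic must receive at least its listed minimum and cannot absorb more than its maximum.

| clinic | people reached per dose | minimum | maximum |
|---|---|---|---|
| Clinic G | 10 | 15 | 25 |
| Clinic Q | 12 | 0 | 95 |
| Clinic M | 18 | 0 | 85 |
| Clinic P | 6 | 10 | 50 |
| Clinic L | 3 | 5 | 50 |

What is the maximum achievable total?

2055

Meeting every minimum uses 15+0+0+10+5 = 30 doses, leaving 110.
Highest people reached per dose first: Clinic M 18 > Clinic Q 12 > Clinic G 10 > Clinic P 6 > Clinic L 3.
Give Clinic M 85 more to hit its cap of 85 — 25 left.
Clinic Q: +25 (room for 95) → 25. Pool exhausted.
Total = 10×15 + 12×25 + 18×85 + 6×10 + 3×5 = 2055.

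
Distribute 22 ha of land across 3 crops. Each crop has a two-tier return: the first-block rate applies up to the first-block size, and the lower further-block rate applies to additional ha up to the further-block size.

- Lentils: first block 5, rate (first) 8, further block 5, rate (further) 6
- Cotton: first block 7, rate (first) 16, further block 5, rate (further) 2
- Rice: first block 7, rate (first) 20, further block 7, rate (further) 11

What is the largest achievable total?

337

Treat each block as its own option and order by rate: Rice/first 20 > Cotton/first 16 > Rice/second 11 > Lentils/first 8 > Lentils/second 6 > Cotton/second 2.
Rice/first (20): +7 → 15 left.
Cotton first at 16: fill all 7 → 8 left.
Fill Rice second block (7 at 11) → 1 left.
Lentils first at 8: only 1 left, fill 1.
Total = 20×7 + 16×7 + 11×7 + 8×1 = 337.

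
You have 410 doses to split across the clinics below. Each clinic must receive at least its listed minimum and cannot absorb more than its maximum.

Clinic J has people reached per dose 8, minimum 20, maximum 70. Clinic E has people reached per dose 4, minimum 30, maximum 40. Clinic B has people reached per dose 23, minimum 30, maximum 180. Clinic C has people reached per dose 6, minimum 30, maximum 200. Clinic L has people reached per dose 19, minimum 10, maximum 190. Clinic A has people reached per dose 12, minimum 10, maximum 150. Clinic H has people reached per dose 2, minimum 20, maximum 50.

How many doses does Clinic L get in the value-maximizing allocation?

Meeting every minimum uses 20+30+30+30+10+10+20 = 150 doses, leaving 260.
Highest people reached per dose first: Clinic B 23 > Clinic L 19 > Clinic A 12 > Clinic J 8 > Clinic C 6 > Clinic E 4 > Clinic H 2.
Give Clinic B 150 more to hit its cap of 180 → 110 left.
Only 110 left; Clinic L takes them to reach 120.

120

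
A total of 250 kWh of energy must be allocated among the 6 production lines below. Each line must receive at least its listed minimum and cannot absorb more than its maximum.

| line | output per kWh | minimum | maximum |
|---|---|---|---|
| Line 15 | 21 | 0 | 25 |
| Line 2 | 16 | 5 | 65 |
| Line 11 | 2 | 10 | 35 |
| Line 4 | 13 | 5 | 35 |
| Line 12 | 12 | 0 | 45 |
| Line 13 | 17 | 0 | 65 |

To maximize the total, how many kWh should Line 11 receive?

Meeting every minimum uses 0+5+10+5+0+0 = 20 kWh, leaving 230.
Rank by output per kWh: Line 15 21 > Line 13 17 > Line 2 16 > Line 4 13 > Line 12 12 > Line 11 2.
Give Line 15 25 more to hit its cap of 25 — 205 left.
Line 13: +65 to 65 (cap) — 140 left.
Line 2 takes 60 more to reach its cap of 65 — 80 left.
Give Line 4 30 more to hit its cap of 35 — 50 left.
Line 12: +45 to 45 (cap) — 5 left.
Only 5 left; Line 11 takes them to reach 15.

15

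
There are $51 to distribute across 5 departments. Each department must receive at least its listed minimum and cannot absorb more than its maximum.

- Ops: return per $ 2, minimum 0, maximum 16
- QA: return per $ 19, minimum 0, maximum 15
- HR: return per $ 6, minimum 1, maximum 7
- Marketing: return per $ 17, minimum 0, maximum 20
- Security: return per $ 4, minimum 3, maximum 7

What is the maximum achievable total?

699

Meeting every minimum uses 0+0+1+0+3 = 4 $, leaving 47.
Order the departments by return per $: QA 19 > Marketing 17 > HR 6 > Security 4 > Ops 2.
QA: +15 to 15 (cap) ; 32 left.
Marketing takes 20 more to reach its cap of 20 ; 12 left.
HR takes 6 more to reach its cap of 7 ; 6 left.
Security takes 4 more to reach its cap of 7 ; 2 left.
Only 2 left; Ops takes them to reach 2.
Total = 2×2 + 19×15 + 6×7 + 17×20 + 4×7 = 699.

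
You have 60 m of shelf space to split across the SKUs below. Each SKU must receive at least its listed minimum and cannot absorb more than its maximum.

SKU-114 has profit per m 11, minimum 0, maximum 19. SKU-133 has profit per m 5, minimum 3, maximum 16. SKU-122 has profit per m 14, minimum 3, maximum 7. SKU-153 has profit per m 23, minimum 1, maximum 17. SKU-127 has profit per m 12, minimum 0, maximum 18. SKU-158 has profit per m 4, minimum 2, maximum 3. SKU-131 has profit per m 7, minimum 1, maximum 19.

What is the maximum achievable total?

867

Meeting every minimum uses 0+3+3+1+0+2+1 = 10 m, leaving 50.
Highest profit per m first: SKU-153 23 > SKU-122 14 > SKU-127 12 > SKU-114 11 > SKU-131 7 > SKU-133 5 > SKU-158 4.
SKU-153 takes 16 more to reach its cap of 17 → 34 left.
SKU-122: +4 to 7 (cap) → 30 left.
Give SKU-127 18 more to hit its cap of 18 → 12 left.
SKU-114 has room for 19 more but only 12 remain, so it gets 12.
Total = 11×12 + 5×3 + 14×7 + 23×17 + 12×18 + 4×2 + 7×1 = 867.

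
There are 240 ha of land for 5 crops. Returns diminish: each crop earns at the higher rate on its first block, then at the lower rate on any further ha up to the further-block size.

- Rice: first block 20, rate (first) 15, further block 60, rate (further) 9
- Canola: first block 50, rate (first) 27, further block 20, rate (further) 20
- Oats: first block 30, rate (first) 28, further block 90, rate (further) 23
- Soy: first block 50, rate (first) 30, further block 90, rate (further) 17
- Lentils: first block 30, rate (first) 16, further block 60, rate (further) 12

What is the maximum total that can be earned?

6160

Rank every tier by rate: Soy/tier1 30 > Oats/tier1 28 > Canola/tier1 27 > Oats/tier2 23 > Canola/tier2 20 > Soy/tier2 17 > Lentils/tier1 16 > Rice/tier1 15 > Lentils/tier2 12 > Rice/tier2 9.
Soy tier1 at 30: fill all 50 → 190 left.
Oats tier1 at 28: fill all 30 → 160 left.
Canola/tier1 (27): +50 → 110 left.
Oats tier2 at 23: fill all 90 → 20 left.
Canola/tier2 (20): +20 → 0 left.
Total = 30×50 + 28×30 + 27×50 + 23×90 + 20×20 = 6160.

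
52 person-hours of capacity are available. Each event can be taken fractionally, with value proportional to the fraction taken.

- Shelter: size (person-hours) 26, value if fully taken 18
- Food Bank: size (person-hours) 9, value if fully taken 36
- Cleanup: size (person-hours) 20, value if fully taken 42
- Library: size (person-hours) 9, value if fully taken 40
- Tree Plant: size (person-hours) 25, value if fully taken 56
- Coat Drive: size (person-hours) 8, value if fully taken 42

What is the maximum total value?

Sort by value density: Coat Drive 42/8≈5.25, Library 40/9≈4.44, Food Bank 36/9≈4, Tree Plant 56/25≈2.24, Cleanup 42/20≈2.1, Shelter 18/26≈0.692.
Coat Drive: take in full, 8 person-hours for value 42 ; 44 left.
All 9 person-hours of Library fit (value 40) ; 35 remain.
Food Bank: take in full, 9 person-hours for value 36 ; 26 left.
Take all of Tree Plant (25 person-hours, value 56) ; 1 person-hours left.
1 person-hours left: a 1/20 share of Cleanup gives 42×1/20 = 2.1.
Total value = 176.1.

176.1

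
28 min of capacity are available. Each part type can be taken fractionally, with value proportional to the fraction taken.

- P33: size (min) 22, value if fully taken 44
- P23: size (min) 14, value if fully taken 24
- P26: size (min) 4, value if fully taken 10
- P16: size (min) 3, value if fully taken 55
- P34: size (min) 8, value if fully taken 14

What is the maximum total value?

107

Rank by value-to-size ratio: P16 55/3≈18.3, P26 10/4≈2.5, P33 44/22≈2, P34 14/8≈1.75, P23 24/14≈1.71.
All 3 min of P16 fit (value 55) — 25 remain.
Take all of P26 (4 min, value 10) — 21 min left.
Fill the last 21 min with part of P33: 21/22 of it earns 42.
Total value = 107.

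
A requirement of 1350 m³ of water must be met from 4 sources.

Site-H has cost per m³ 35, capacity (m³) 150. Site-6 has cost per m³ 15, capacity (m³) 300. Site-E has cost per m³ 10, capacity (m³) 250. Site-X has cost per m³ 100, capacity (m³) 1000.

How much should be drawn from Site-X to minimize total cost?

Cheapest first:
Site-E (10): use full 250 ; 1100 m³ to go.
Site-6 (15): use full 300 ; 800 m³ to go.
Take 150 from Site-H at 35 ; need 650 more.
Take 650 from Site-X at 100 to finish.

650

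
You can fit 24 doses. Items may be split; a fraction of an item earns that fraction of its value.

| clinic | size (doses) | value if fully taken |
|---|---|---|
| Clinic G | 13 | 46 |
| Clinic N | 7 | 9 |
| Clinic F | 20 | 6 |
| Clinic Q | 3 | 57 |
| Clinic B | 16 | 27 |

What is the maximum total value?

Sort by value density: Clinic Q 57/3≈19, Clinic G 46/13≈3.54, Clinic B 27/16≈1.69, Clinic N 9/7≈1.29, Clinic F 6/20≈0.3.
All 3 doses of Clinic Q fit (value 57) — 21 remain.
Take all of Clinic G (13 doses, value 46) — 8 doses left.
Fill the last 8 doses with part of Clinic B: 8/16 of it earns 13.5.
Total value = 116.5.

116.5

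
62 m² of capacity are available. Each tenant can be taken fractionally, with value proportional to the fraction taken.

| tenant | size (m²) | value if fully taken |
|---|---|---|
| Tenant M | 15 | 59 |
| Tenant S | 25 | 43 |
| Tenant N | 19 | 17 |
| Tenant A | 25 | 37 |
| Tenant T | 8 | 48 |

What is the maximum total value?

Rank by value-to-size ratio: Tenant T 48/8≈6, Tenant M 59/15≈3.93, Tenant S 43/25≈1.72, Tenant A 37/25≈1.48, Tenant N 17/19≈0.895.
Tenant T: take in full, 8 m² for value 48 ; 54 left.
Tenant M: take in full, 15 m² for value 59 ; 39 left.
All 25 m² of Tenant S fit (value 43) ; 14 remain.
Fill the last 14 m² with part of Tenant A: 14/25 of it earns 20.72.
Total value = 170.72.

170.72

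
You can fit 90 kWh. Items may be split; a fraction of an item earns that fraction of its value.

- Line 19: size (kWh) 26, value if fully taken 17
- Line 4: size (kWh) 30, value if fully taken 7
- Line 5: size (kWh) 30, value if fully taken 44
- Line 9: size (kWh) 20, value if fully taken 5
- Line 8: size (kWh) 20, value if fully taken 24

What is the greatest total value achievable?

Rank by value-to-size ratio: Line 5 44/30≈1.47, Line 8 24/20≈1.2, Line 19 17/26≈0.654, Line 9 5/20≈0.25, Line 4 7/30≈0.233.
Line 5: take in full, 30 kWh for value 44 → 60 left.
Take all of Line 8 (20 kWh, value 24) → 40 kWh left.
Take all of Line 19 (26 kWh, value 17) → 14 kWh left.
14 kWh left: a 14/20 share of Line 9 gives 5×14/20 = 3.5.
Total value = 88.5.

88.5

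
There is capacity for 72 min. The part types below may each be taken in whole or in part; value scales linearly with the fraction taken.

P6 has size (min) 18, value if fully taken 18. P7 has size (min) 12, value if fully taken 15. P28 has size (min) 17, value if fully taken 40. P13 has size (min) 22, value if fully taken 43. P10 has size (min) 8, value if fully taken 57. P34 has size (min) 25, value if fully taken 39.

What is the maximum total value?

Best value per unit of size first: P10 57/8≈7.12, P28 40/17≈2.35, P13 43/22≈1.95, P34 39/25≈1.56, P7 15/12≈1.25, P6 18/18≈1.
All 8 min of P10 fit (value 57) → 64 remain.
All 17 min of P28 fit (value 40) → 47 remain.
Take all of P13 (22 min, value 43) → 25 min left.
All 25 min of P34 fit (value 39) → 0 remain.
Total value = 179.

179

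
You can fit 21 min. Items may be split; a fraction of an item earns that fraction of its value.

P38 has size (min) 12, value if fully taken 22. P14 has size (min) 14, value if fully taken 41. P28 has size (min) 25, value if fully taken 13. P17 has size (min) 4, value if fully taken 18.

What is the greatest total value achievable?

Best value per unit of size first: P17 18/4≈4.5, P14 41/14≈2.93, P38 22/12≈1.83, P28 13/25≈0.52.
P17: take in full, 4 min for value 18 ; 17 left.
P14: take in full, 14 min for value 41 ; 3 left.
Only 3 min remain; take 3/12 of P38 for value 22×3/12 = 5.5.
Total value = 64.5.

64.5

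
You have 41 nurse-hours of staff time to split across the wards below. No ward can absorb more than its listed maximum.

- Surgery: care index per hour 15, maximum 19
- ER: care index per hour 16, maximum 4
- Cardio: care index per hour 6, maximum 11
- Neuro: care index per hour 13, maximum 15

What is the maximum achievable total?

Order the wards by care index per hour: ER 16 > Surgery 15 > Neuro 13 > Cardio 6.
Give ER 4 to hit its cap of 4 — 37 left.
Give Surgery 19 to hit its cap of 19 — 18 left.
Neuro: +15 to 15 (cap) — 3 left.
Cardio has room for 11 but only 3 remain, so it gets 3.
Total = 15×19 + 16×4 + 6×3 + 13×15 = 562.

562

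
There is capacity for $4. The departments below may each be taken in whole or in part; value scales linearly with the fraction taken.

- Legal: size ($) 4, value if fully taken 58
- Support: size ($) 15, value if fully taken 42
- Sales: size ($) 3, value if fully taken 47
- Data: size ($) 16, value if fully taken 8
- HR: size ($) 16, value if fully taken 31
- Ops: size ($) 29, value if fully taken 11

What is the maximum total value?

Rank by value-to-size ratio: Sales 47/3≈15.7, Legal 58/4≈14.5, Support 42/15≈2.8, HR 31/16≈1.94, Data 8/16≈0.5, Ops 11/29≈0.379.
Sales: take in full, 3 $ for value 47 ; 1 left.
1 $ left: a 1/4 share of Legal gives 58×1/4 = 14.5.
Total value = 61.5.

61.5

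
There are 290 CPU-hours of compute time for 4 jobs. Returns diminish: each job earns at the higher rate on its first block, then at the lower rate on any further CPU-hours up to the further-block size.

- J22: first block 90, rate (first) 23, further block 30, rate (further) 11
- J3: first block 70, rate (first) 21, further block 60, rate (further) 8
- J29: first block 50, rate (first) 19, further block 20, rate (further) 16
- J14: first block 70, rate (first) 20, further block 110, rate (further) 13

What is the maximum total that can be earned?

6050

Rank every tier by rate: J22/T1 23 > J3/T1 21 > J14/T1 20 > J29/T1 19 > J29/T2 16 > J14/T2 13 > J22/T2 11 > J3/T2 8.
J22/T1 (23): +90 → 200 left.
Fill J3 T1 block (70 at 21) → 130 left.
J14 T1 at 20: fill all 70 → 60 left.
J29 T1 at 19: fill all 50 → 10 left.
10 remain; put them into J29 T2 at 16.
Total = 23×90 + 21×70 + 20×70 + 19×50 + 16×10 = 6050.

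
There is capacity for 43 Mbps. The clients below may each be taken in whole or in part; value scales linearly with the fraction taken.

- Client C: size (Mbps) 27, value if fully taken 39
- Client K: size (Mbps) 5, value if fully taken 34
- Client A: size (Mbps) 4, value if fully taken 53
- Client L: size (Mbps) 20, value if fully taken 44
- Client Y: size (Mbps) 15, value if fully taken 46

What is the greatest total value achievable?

174.8

Rank by value-to-size ratio: Client A 53/4≈13.2, Client K 34/5≈6.8, Client Y 46/15≈3.07, Client L 44/20≈2.2, Client C 39/27≈1.44.
Client A: take in full, 4 Mbps for value 53 → 39 left.
All 5 Mbps of Client K fit (value 34) → 34 remain.
Take all of Client Y (15 Mbps, value 46) → 19 Mbps left.
Fill the last 19 Mbps with part of Client L: 19/20 of it earns 41.8.
Total value = 174.8.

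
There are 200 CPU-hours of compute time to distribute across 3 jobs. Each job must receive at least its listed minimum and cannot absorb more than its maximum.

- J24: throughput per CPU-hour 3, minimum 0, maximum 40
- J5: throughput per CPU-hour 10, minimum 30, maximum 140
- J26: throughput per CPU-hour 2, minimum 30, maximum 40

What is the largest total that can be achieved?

Meeting every minimum uses 0+30+30 = 60 CPU-hours, leaving 140.
Order the jobs by throughput per CPU-hour: J5 10 > J24 3 > J26 2.
J5 takes 110 more to reach its cap of 140 → 30 left.
J24 has room for 40 more but only 30 remain, so it gets 30.
Total = 3×30 + 10×140 + 2×30 = 1550.

1550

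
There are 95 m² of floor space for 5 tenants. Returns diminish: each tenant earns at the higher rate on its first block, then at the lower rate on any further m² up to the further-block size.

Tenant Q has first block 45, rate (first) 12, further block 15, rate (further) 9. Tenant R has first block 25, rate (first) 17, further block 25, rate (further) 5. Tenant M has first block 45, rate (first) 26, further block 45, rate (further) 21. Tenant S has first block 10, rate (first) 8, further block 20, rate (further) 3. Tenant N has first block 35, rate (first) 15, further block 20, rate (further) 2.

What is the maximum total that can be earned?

Order all 10 blocks by rate: Tenant M/T1 26 > Tenant M/T2 21 > Tenant R/T1 17 > Tenant N/T1 15 > Tenant Q/T1 12 > Tenant Q/T2 9 > Tenant S/T1 8 > Tenant R/T2 5 > Tenant S/T2 3 > Tenant N/T2 2.
Tenant M T1 at 26: fill all 45 — 50 left.
Tenant M/T2 (21): +45 — 5 left.
Tenant R/T1: +5 of 25 at 17; pool empty.
Total = 26×45 + 21×45 + 17×5 = 2200.

2200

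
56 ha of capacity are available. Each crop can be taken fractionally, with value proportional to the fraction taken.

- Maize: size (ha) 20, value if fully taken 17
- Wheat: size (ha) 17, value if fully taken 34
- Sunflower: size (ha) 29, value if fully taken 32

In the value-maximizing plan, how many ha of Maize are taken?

Sort by value density: Wheat 34/17≈2, Sunflower 32/29≈1.1, Maize 17/20≈0.85.
All 17 ha of Wheat fit (value 34) ; 39 remain.
Take all of Sunflower (29 ha, value 32) ; 10 ha left.
Fill the last 10 ha with part of Maize: 10/20 of it earns 8.5.

10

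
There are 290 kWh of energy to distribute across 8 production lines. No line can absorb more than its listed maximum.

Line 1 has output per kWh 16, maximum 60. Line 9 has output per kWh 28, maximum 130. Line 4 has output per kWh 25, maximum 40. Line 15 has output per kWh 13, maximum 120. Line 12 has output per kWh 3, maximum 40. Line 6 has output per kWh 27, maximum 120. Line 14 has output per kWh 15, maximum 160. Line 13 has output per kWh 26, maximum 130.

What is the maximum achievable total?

7920

Rank by output per kWh: Line 9 28 > Line 6 27 > Line 13 26 > Line 4 25 > Line 1 16 > Line 14 15 > Line 15 13 > Line 12 3.
Line 9 takes 130 to reach its cap of 130 → 160 left.
Give Line 6 120 to hit its cap of 120 → 40 left.
Line 13 has room for 130 but only 40 remain, so it gets 40.
Total = 28×130 + 27×120 + 26×40 = 7920.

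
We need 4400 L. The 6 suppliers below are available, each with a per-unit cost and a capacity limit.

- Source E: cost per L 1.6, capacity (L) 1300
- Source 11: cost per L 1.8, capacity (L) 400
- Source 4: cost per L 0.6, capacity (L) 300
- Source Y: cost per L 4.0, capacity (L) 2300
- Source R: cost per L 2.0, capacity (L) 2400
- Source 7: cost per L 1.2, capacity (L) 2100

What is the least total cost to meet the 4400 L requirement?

Fill from the cheapest supplier first.
Source 4 (0.6): use full 300 — 4100 L to go.
Source 7 (1.2): use full 2100 — 2000 L to go.
Source E (1.6): use full 1300 — 700 L to go.
Source 11 (1.8): use full 400 — 300 L to go.
Source R at 2.0: take 300 of its 2400 — requirement met.
Source Y: unused.
Cost = 300×0.6 + 2100×1.2 + 1300×1.6 + 400×1.8 + 300×2.0 = 6100.

6100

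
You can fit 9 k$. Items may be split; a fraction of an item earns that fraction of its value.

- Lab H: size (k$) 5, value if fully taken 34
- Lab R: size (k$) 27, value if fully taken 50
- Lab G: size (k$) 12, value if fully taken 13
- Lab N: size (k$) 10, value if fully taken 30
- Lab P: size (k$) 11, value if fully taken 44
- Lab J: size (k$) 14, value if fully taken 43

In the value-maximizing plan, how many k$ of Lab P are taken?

4

Best value per unit of size first: Lab H 34/5≈6.8, Lab P 44/11≈4, Lab J 43/14≈3.07, Lab N 30/10≈3, Lab R 50/27≈1.85, Lab G 13/12≈1.08.
All 5 k$ of Lab H fit (value 34) → 4 remain.
Fill the last 4 k$ with part of Lab P: 4/11 of it earns 16.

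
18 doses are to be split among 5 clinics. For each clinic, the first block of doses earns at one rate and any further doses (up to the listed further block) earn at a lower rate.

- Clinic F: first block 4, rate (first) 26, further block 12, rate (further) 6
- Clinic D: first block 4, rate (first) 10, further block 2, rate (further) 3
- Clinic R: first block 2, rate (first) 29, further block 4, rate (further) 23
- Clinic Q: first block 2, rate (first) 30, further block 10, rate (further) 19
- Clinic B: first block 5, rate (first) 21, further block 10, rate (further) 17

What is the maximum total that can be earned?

Rank every tier by rate: Clinic Q/tier1 30 > Clinic R/tier1 29 > Clinic F/tier1 26 > Clinic R/tier2 23 > Clinic B/tier1 21 > Clinic Q/tier2 19 > Clinic B/tier2 17 > Clinic D/tier1 10 > Clinic F/tier2 6 > Clinic D/tier2 3.
Clinic Q tier1 at 30: fill all 2 → 16 left.
Clinic R/tier1 (29): +2 → 14 left.
Fill Clinic F tier1 block (4 at 26) → 10 left.
Fill Clinic R tier2 block (4 at 23) → 6 left.
Clinic B/tier1 (21): +5 → 1 left.
Clinic Q/tier2: +1 of 10 at 19; pool empty.
Total = 30×2 + 29×2 + 26×4 + 23×4 + 21×5 + 19×1 = 438.

438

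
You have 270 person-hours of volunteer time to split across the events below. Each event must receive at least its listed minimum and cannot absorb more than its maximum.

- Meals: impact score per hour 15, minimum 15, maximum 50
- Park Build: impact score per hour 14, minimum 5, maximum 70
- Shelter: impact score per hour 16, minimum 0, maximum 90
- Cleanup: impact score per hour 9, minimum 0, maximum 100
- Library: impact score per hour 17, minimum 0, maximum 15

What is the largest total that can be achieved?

3830

Meeting every minimum uses 15+5+0+0+0 = 20 person-hours, leaving 250.
Order the events by impact score per hour: Library 17 > Shelter 16 > Meals 15 > Park Build 14 > Cleanup 9.
Give Library 15 more to hit its cap of 15 ; 235 left.
Shelter: +90 to 90 (cap) ; 145 left.
Give Meals 35 more to hit its cap of 50 ; 110 left.
Give Park Build 65 more to hit its cap of 70 ; 45 left.
Cleanup: +45 (room for 100) → 45. Pool exhausted.
Total = 15×50 + 14×70 + 16×90 + 9×45 + 17×15 = 3830.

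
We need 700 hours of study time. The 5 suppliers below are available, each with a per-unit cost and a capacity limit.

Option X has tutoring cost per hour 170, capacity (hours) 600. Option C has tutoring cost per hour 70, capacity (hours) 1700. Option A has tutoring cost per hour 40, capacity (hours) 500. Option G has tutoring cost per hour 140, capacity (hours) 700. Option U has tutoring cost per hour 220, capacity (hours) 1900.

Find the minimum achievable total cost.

34000

Use suppliers in increasing cost order.
Option A (40): use full 500 — 200 hours to go.
Option C at 70: take 200 of its 1700 — requirement met.
Option G, Option X, Option U: unused.
Cost = 500×40 + 200×70 = 34000.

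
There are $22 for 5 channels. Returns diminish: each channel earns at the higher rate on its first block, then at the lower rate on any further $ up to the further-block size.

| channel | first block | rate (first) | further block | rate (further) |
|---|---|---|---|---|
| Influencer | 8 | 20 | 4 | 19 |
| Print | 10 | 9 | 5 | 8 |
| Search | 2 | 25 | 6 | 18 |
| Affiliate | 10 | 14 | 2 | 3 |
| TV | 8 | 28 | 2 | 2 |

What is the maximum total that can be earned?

Treat each block as its own option and order by rate: TV/tier1 28 > Search/tier1 25 > Influencer/tier1 20 > Influencer/tier2 19 > Search/tier2 18 > Affiliate/tier1 14 > Print/tier1 9 > Print/tier2 8 > Affiliate/tier2 3 > TV/tier2 2.
TV tier1 at 28: fill all 8 → 14 left.
Fill Search tier1 block (2 at 25) → 12 left.
Influencer tier1 at 20: fill all 8 → 4 left.
Influencer/tier2 (19): +4 → 0 left.
Total = 28×8 + 25×2 + 20×8 + 19×4 = 510.

510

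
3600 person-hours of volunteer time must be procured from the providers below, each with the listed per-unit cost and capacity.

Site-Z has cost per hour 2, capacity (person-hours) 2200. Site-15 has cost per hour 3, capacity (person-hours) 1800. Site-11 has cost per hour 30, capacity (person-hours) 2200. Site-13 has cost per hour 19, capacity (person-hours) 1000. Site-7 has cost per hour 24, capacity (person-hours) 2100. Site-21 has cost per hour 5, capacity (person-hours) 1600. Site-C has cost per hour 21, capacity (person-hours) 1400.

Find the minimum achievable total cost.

8600

Fill from the cheapest provider first.
Site-Z (2): use full 2200 — 1400 person-hours to go.
Site-15 (3): take the remaining 1400 — done.
Site-21, Site-13, Site-C, Site-7, Site-11: unused.
Cost = 2200×2 + 1400×3 = 8600.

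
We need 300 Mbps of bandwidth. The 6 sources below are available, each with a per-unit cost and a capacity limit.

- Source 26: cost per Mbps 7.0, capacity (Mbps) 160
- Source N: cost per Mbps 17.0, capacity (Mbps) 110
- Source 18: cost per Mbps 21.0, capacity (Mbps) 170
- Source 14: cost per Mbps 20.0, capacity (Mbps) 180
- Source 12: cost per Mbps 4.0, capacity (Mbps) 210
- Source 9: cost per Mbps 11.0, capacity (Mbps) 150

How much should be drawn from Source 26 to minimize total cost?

Use sources in increasing cost order.
Source 12 (4.0): use full 210 → 90 Mbps to go.
Source 26 at 7.0: take 90 of its 160 → requirement met.
Source 9, Source N, Source 14, Source 18: unused.

90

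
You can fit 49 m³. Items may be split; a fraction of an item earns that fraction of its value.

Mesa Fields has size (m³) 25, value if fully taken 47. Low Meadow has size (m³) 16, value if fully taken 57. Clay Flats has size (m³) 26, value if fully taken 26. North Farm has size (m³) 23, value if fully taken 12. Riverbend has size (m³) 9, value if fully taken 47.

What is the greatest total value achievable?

149.12

Rank by value-to-size ratio: Riverbend 47/9≈5.22, Low Meadow 57/16≈3.56, Mesa Fields 47/25≈1.88, Clay Flats 26/26≈1, North Farm 12/23≈0.522.
All 9 m³ of Riverbend fit (value 47) → 40 remain.
All 16 m³ of Low Meadow fit (value 57) → 24 remain.
Only 24 m³ remain; take 24/25 of Mesa Fields for value 47×24/25 = 45.12.
Total value = 149.12.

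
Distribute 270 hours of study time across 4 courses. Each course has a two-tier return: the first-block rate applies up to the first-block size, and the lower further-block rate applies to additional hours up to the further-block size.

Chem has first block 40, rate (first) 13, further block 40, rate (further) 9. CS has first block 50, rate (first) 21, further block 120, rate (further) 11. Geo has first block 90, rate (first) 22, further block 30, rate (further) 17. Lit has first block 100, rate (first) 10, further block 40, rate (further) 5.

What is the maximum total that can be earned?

Rank every tier by rate: Geo/tier1 22 > CS/tier1 21 > Geo/tier2 17 > Chem/tier1 13 > CS/tier2 11 > Lit/tier1 10 > Chem/tier2 9 > Lit/tier2 5.
Geo tier1 at 22: fill all 90 → 180 left.
Fill CS tier1 block (50 at 21) → 130 left.
Geo/tier2 (17): +30 → 100 left.
Chem tier1 at 13: fill all 40 → 60 left.
CS tier2 at 11: only 60 left, fill 60.
Total = 22×90 + 21×50 + 17×30 + 13×40 + 11×60 = 4720.

4720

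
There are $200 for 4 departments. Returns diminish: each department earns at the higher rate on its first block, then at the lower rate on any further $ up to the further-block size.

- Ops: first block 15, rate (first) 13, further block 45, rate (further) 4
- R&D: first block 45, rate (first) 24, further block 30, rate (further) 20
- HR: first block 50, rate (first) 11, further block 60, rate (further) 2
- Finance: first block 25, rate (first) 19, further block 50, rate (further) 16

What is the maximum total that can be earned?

3535

Order all 8 blocks by rate: R&D/tier1 24 > R&D/tier2 20 > Finance/tier1 19 > Finance/tier2 16 > Ops/tier1 13 > HR/tier1 11 > Ops/tier2 4 > HR/tier2 2.
Fill R&D tier1 block (45 at 24) — 155 left.
Fill R&D tier2 block (30 at 20) — 125 left.
Fill Finance tier1 block (25 at 19) — 100 left.
Finance/tier2 (16): +50 — 50 left.
Fill Ops tier1 block (15 at 13) — 35 left.
HR tier1 at 11: only 35 left, fill 35.
Total = 24×45 + 20×30 + 19×25 + 16×50 + 13×15 + 11×35 = 3535.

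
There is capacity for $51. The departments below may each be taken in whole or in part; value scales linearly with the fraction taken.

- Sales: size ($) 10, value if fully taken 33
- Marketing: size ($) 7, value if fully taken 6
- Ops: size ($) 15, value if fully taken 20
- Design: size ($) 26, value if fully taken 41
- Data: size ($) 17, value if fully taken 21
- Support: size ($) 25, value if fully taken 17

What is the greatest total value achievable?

94

Best value per unit of size first: Sales 33/10≈3.3, Design 41/26≈1.58, Ops 20/15≈1.33, Data 21/17≈1.24, Marketing 6/7≈0.857, Support 17/25≈0.68.
All 10 $ of Sales fit (value 33) ; 41 remain.
Take all of Design (26 $, value 41) ; 15 $ left.
All 15 $ of Ops fit (value 20) ; 0 remain.
Total value = 94.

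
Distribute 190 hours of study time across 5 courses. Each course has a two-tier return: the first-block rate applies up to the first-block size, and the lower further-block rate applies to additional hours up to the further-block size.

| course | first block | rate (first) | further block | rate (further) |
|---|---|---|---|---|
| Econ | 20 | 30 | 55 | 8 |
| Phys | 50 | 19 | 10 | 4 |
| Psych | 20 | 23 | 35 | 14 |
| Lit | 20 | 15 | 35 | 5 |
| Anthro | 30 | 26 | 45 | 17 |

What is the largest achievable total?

3925

Order all 10 blocks by rate: Econ/T1 30 > Anthro/T1 26 > Psych/T1 23 > Phys/T1 19 > Anthro/T2 17 > Lit/T1 15 > Psych/T2 14 > Econ/T2 8 > Lit/T2 5 > Phys/T2 4.
Fill Econ T1 block (20 at 30) ; 170 left.
Anthro T1 at 26: fill all 30 ; 140 left.
Psych/T1 (23): +20 ; 120 left.
Fill Phys T1 block (50 at 19) ; 70 left.
Anthro/T2 (17): +45 ; 25 left.
Fill Lit T1 block (20 at 15) ; 5 left.
Psych/T2: +5 of 35 at 14; pool empty.
Total = 30×20 + 26×30 + 23×20 + 19×50 + 17×45 + 15×20 + 14×5 = 3925.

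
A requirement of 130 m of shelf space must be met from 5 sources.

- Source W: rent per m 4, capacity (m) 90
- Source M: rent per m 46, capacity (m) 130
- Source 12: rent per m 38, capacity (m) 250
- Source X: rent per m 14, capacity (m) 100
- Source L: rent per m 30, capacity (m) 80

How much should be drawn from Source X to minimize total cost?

Use sources in increasing cost order.
Source W at 4: take all 90 m — 40 still needed.
Take 40 from Source X at 14 to finish.
Source L, Source 12, Source M: unused.

40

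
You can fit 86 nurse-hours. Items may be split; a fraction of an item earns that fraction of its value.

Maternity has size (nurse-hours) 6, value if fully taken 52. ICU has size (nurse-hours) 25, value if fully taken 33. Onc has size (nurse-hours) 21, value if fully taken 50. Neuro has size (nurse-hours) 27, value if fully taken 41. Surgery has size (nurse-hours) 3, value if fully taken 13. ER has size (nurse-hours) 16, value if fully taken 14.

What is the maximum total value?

Rank by value-to-size ratio: Maternity 52/6≈8.67, Surgery 13/3≈4.33, Onc 50/21≈2.38, Neuro 41/27≈1.52, ICU 33/25≈1.32, ER 14/16≈0.875.
All 6 nurse-hours of Maternity fit (value 52) — 80 remain.
All 3 nurse-hours of Surgery fit (value 13) — 77 remain.
Take all of Onc (21 nurse-hours, value 50) — 56 nurse-hours left.
All 27 nurse-hours of Neuro fit (value 41) — 29 remain.
All 25 nurse-hours of ICU fit (value 33) — 4 remain.
Fill the last 4 nurse-hours with part of ER: 4/16 of it earns 3.5.
Total value = 192.5.

192.5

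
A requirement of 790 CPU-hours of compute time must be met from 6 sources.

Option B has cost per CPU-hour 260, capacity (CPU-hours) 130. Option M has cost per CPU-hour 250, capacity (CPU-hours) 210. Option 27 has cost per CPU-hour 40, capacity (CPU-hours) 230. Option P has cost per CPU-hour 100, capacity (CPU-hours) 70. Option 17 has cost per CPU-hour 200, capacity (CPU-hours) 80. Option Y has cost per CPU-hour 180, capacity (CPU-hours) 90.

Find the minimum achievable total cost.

129500

Use sources in increasing cost order.
Option 27 at 40: take all 230 CPU-hours ; 560 still needed.
Option P (100): use full 70 ; 490 CPU-hours to go.
Take 90 from Option Y at 180 ; need 400 more.
Take 80 from Option 17 at 200 ; need 320 more.
Option M (250): use full 210 ; 110 CPU-hours to go.
Option B (260): take the remaining 110 ; done.
Cost = 230×40 + 70×100 + 90×180 + 80×200 + 210×250 + 110×260 = 129500.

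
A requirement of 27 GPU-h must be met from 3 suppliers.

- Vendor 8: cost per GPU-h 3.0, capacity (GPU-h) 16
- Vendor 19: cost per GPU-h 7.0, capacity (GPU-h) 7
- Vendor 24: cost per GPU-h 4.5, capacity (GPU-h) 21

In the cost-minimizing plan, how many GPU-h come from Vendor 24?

Use suppliers in increasing cost order.
Vendor 8 at 3.0: take all 16 GPU-h — 11 still needed.
Take 11 from Vendor 24 at 4.5 to finish.
Vendor 19: unused.

11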